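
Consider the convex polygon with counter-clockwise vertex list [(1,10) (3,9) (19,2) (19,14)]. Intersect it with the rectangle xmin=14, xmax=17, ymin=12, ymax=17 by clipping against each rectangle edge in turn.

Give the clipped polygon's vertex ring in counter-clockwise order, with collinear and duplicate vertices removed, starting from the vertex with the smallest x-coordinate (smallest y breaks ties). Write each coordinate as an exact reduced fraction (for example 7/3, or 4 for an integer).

1. After x ≥ 14: [(14,116/9) (14,67/16) (19,2) (19,14)]
2. After x ≤ 17: [(17,122/9) (14,116/9) (14,67/16) (17,23/8)]
3. After y ≥ 12: [(17,12) (17,122/9) (14,116/9) (14,12)]
4. After y ≤ 17: [(17,12) (17,122/9) (14,116/9) (14,12)]
5. Canonical ring: [(14,12) (17,12) (17,122/9) (14,116/9)]

Clipped polygon: [(14,12) (17,12) (17,122/9) (14,116/9)]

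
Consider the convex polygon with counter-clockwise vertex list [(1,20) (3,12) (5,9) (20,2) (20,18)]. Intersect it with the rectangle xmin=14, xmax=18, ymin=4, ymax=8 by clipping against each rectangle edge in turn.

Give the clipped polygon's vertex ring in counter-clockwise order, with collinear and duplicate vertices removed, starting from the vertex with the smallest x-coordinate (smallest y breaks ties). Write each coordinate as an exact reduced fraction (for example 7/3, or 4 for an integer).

Clipped polygon: [(14,24/5) (110/7,4) (18,4) (18,8) (14,8)]

1. After x ≥ 14: [(14,354/19) (14,24/5) (20,2) (20,18)]
2. After x ≤ 18: [(18,346/19) (14,354/19) (14,24/5) (18,44/15)]
3. After y ≥ 4: [(18,4) (18,346/19) (14,354/19) (14,24/5) (110/7,4)]
4. After y ≤ 8: [(18,4) (18,8) (14,8) (14,24/5) (110/7,4)]
5. Canonical ring: [(14,24/5) (110/7,4) (18,4) (18,8) (14,8)]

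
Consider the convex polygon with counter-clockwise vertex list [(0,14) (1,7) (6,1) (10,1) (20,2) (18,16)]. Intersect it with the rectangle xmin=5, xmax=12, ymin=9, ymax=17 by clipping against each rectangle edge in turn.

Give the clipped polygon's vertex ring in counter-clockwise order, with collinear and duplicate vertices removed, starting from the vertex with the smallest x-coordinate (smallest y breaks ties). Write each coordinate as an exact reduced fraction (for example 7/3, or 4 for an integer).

1. After x ≥ 5: [(5,131/9) (5,11/5) (6,1) (10,1) (20,2) (18,16)]
2. After x ≤ 12: [(12,46/3) (5,131/9) (5,11/5) (6,1) (10,1) (12,6/5)]
3. After y ≥ 9: [(12,9) (12,46/3) (5,131/9) (5,9)]
4. After y ≤ 17: [(12,9) (12,46/3) (5,131/9) (5,9)]
5. Canonical ring: [(5,9) (12,9) (12,46/3) (5,131/9)]

Clipped polygon: [(5,9) (12,9) (12,46/3) (5,131/9)]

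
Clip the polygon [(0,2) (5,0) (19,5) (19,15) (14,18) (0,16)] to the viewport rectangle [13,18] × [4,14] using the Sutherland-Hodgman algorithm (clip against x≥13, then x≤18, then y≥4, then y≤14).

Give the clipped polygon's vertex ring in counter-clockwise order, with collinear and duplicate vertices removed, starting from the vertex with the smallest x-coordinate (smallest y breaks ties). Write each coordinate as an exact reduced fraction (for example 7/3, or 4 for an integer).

Clipped polygon: [(13,4) (81/5,4) (18,65/14) (18,14) (13,14)]

1. After x ≥ 13: [(13,20/7) (19,5) (19,15) (14,18) (13,125/7)]
2. After x ≤ 18: [(13,20/7) (18,65/14) (18,78/5) (14,18) (13,125/7)]
3. After y ≥ 4: [(13,4) (81/5,4) (18,65/14) (18,78/5) (14,18) (13,125/7)]
4. After y ≤ 14: [(13,14) (13,4) (81/5,4) (18,65/14) (18,14)]
5. Canonical ring: [(13,4) (81/5,4) (18,65/14) (18,14) (13,14)]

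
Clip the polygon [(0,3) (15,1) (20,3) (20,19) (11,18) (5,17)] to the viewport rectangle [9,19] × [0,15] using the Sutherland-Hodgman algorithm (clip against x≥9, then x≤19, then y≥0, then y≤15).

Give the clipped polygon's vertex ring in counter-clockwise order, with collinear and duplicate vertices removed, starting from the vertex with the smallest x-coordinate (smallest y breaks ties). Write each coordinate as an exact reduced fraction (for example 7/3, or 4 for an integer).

Clipped polygon: [(9,9/5) (15,1) (19,13/5) (19,15) (9,15)]

1. After x ≥ 9: [(9,9/5) (15,1) (20,3) (20,19) (11,18) (9,53/3)]
2. After x ≤ 19: [(9,9/5) (15,1) (19,13/5) (19,170/9) (11,18) (9,53/3)]
3. After y ≥ 0: [(9,9/5) (15,1) (19,13/5) (19,170/9) (11,18) (9,53/3)]
4. After y ≤ 15: [(9,15) (9,9/5) (15,1) (19,13/5) (19,15)]
5. Canonical ring: [(9,9/5) (15,1) (19,13/5) (19,15) (9,15)]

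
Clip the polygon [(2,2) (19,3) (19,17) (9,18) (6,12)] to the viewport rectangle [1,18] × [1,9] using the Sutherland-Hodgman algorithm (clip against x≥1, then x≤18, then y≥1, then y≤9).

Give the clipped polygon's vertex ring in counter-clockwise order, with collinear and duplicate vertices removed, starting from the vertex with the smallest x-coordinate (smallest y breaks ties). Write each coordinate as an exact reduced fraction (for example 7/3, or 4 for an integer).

Clipped polygon: [(2,2) (18,50/17) (18,9) (24/5,9)]

1. After x ≥ 1: [(2,2) (19,3) (19,17) (9,18) (6,12)]
2. After x ≤ 18: [(2,2) (18,50/17) (18,171/10) (9,18) (6,12)]
3. After y ≥ 1: [(2,2) (18,50/17) (18,171/10) (9,18) (6,12)]
4. After y ≤ 9: [(24/5,9) (2,2) (18,50/17) (18,9)]
5. Canonical ring: [(2,2) (18,50/17) (18,9) (24/5,9)]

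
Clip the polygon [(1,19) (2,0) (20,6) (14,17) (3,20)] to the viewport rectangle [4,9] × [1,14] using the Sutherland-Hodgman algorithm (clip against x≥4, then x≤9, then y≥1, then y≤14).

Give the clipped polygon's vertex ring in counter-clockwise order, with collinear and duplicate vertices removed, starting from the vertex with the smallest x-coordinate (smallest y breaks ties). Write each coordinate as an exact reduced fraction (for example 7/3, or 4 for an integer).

1. After x ≥ 4: [(4,2/3) (20,6) (14,17) (4,217/11)]
2. After x ≤ 9: [(4,2/3) (9,7/3) (9,202/11) (4,217/11)]
3. After y ≥ 1: [(4,1) (5,1) (9,7/3) (9,202/11) (4,217/11)]
4. After y ≤ 14: [(4,14) (4,1) (5,1) (9,7/3) (9,14)]
5. Canonical ring: [(4,1) (5,1) (9,7/3) (9,14) (4,14)]

Clipped polygon: [(4,1) (5,1) (9,7/3) (9,14) (4,14)]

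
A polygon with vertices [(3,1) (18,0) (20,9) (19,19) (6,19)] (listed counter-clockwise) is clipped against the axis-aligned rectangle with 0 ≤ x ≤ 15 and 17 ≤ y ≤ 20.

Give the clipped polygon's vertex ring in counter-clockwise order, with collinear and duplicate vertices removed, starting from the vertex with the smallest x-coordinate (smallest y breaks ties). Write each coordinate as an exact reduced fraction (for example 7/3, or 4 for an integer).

Clipped polygon: [(17/3,17) (15,17) (15,19) (6,19)]

1. After x ≥ 0: [(3,1) (18,0) (20,9) (19,19) (6,19)]
2. After x ≤ 15: [(3,1) (15,1/5) (15,19) (6,19)]
3. After y ≥ 17: [(17/3,17) (15,17) (15,19) (6,19)]
4. After y ≤ 20: [(17/3,17) (15,17) (15,19) (6,19)]
5. Canonical ring: [(17/3,17) (15,17) (15,19) (6,19)]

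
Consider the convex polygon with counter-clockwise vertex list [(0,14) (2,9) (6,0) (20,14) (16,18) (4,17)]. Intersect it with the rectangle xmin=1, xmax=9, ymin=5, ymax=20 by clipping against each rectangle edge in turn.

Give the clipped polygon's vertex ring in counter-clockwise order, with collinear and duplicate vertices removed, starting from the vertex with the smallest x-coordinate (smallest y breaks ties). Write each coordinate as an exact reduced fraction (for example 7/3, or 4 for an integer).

1. After x ≥ 1: [(1,59/4) (1,23/2) (2,9) (6,0) (20,14) (16,18) (4,17)]
2. After x ≤ 9: [(1,59/4) (1,23/2) (2,9) (6,0) (9,3) (9,209/12) (4,17)]
3. After y ≥ 5: [(1,59/4) (1,23/2) (2,9) (34/9,5) (9,5) (9,209/12) (4,17)]
4. After y ≤ 20: [(1,59/4) (1,23/2) (2,9) (34/9,5) (9,5) (9,209/12) (4,17)]
5. Canonical ring: [(1,23/2) (2,9) (34/9,5) (9,5) (9,209/12) (4,17) (1,59/4)]

Clipped polygon: [(1,23/2) (2,9) (34/9,5) (9,5) (9,209/12) (4,17) (1,59/4)]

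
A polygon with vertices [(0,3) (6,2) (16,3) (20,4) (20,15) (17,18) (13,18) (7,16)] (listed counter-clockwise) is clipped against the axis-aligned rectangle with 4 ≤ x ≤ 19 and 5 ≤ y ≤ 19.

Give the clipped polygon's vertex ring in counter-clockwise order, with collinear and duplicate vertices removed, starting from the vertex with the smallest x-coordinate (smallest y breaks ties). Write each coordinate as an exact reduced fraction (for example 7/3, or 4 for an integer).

Clipped polygon: [(4,5) (19,5) (19,16) (17,18) (13,18) (7,16) (4,73/7)]

1. After x ≥ 4: [(4,73/7) (4,7/3) (6,2) (16,3) (20,4) (20,15) (17,18) (13,18) (7,16)]
2. After x ≤ 19: [(4,73/7) (4,7/3) (6,2) (16,3) (19,15/4) (19,16) (17,18) (13,18) (7,16)]
3. After y ≥ 5: [(4,73/7) (4,5) (19,5) (19,16) (17,18) (13,18) (7,16)]
4. After y ≤ 19: [(4,73/7) (4,5) (19,5) (19,16) (17,18) (13,18) (7,16)]
5. Canonical ring: [(4,5) (19,5) (19,16) (17,18) (13,18) (7,16) (4,73/7)]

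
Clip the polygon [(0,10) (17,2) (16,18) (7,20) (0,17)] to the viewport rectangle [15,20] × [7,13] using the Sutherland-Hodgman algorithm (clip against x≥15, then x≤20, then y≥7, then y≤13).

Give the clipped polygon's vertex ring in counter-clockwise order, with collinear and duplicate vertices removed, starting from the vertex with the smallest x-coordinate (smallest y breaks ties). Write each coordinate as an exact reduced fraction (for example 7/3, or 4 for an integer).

1. After x ≥ 15: [(15,50/17) (17,2) (16,18) (15,164/9)]
2. After x ≤ 20: [(15,50/17) (17,2) (16,18) (15,164/9)]
3. After y ≥ 7: [(15,7) (267/16,7) (16,18) (15,164/9)]
4. After y ≤ 13: [(15,13) (15,7) (267/16,7) (261/16,13)]
5. Canonical ring: [(15,7) (267/16,7) (261/16,13) (15,13)]

Clipped polygon: [(15,7) (267/16,7) (261/16,13) (15,13)]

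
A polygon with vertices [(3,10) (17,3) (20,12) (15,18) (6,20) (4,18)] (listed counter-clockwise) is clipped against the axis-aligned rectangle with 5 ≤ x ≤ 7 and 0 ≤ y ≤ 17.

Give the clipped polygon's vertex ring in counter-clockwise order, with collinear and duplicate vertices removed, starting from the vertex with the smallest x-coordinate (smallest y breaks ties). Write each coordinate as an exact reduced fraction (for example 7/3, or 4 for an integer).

Clipped polygon: [(5,9) (7,8) (7,17) (5,17)]

1. After x ≥ 5: [(5,9) (17,3) (20,12) (15,18) (6,20) (5,19)]
2. After x ≤ 7: [(5,9) (7,8) (7,178/9) (6,20) (5,19)]
3. After y ≥ 0: [(5,9) (7,8) (7,178/9) (6,20) (5,19)]
4. After y ≤ 17: [(5,17) (5,9) (7,8) (7,17)]
5. Canonical ring: [(5,9) (7,8) (7,17) (5,17)]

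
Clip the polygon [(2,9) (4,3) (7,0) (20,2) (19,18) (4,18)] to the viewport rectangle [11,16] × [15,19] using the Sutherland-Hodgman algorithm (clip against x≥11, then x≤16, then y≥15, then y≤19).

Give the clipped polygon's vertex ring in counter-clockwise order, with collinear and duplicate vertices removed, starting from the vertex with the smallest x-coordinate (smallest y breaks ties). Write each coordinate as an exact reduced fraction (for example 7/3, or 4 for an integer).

1. After x ≥ 11: [(11,8/13) (20,2) (19,18) (11,18)]
2. After x ≤ 16: [(11,8/13) (16,18/13) (16,18) (11,18)]
3. After y ≥ 15: [(11,15) (16,15) (16,18) (11,18)]
4. After y ≤ 19: [(11,15) (16,15) (16,18) (11,18)]
5. Canonical ring: [(11,15) (16,15) (16,18) (11,18)]

Clipped polygon: [(11,15) (16,15) (16,18) (11,18)]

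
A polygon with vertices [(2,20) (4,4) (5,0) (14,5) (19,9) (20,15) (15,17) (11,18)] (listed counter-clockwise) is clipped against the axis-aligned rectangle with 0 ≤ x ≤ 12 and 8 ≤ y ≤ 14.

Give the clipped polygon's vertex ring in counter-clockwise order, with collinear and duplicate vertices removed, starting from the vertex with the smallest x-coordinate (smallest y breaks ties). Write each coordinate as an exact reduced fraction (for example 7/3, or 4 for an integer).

1. After x ≥ 0: [(2,20) (4,4) (5,0) (14,5) (19,9) (20,15) (15,17) (11,18)]
2. After x ≤ 12: [(2,20) (4,4) (5,0) (12,35/9) (12,71/4) (11,18)]
3. After y ≥ 8: [(2,20) (7/2,8) (12,8) (12,71/4) (11,18)]
4. After y ≤ 14: [(11/4,14) (7/2,8) (12,8) (12,14)]
5. Canonical ring: [(11/4,14) (7/2,8) (12,8) (12,14)]

Clipped polygon: [(11/4,14) (7/2,8) (12,8) (12,14)]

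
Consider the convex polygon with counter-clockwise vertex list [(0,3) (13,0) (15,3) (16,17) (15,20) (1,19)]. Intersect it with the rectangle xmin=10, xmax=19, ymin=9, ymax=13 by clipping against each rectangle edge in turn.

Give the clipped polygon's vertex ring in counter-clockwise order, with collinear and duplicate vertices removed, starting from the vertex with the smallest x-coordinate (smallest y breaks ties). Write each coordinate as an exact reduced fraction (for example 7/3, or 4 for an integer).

1. After x ≥ 10: [(10,9/13) (13,0) (15,3) (16,17) (15,20) (10,275/14)]
2. After x ≤ 19: [(10,9/13) (13,0) (15,3) (16,17) (15,20) (10,275/14)]
3. After y ≥ 9: [(10,9) (108/7,9) (16,17) (15,20) (10,275/14)]
4. After y ≤ 13: [(10,13) (10,9) (108/7,9) (110/7,13)]
5. Canonical ring: [(10,9) (108/7,9) (110/7,13) (10,13)]

Clipped polygon: [(10,9) (108/7,9) (110/7,13) (10,13)]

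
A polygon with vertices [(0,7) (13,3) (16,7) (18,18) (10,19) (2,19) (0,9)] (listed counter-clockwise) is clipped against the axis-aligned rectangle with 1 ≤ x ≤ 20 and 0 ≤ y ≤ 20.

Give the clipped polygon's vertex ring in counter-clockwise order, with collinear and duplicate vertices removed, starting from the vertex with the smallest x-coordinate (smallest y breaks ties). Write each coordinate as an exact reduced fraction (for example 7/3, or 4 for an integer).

Clipped polygon: [(1,87/13) (13,3) (16,7) (18,18) (10,19) (2,19) (1,14)]

1. After x ≥ 1: [(1,87/13) (13,3) (16,7) (18,18) (10,19) (2,19) (1,14)]
2. After x ≤ 20: [(1,87/13) (13,3) (16,7) (18,18) (10,19) (2,19) (1,14)]
3. After y ≥ 0: [(1,87/13) (13,3) (16,7) (18,18) (10,19) (2,19) (1,14)]
4. After y ≤ 20: [(1,87/13) (13,3) (16,7) (18,18) (10,19) (2,19) (1,14)]
5. Canonical ring: [(1,87/13) (13,3) (16,7) (18,18) (10,19) (2,19) (1,14)]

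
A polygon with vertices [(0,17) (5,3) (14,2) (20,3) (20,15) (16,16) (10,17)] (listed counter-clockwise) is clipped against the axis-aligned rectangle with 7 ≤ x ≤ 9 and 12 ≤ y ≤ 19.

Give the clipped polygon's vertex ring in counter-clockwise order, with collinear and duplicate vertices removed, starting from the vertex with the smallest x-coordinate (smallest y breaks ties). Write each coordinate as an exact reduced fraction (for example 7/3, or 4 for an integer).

Clipped polygon: [(7,12) (9,12) (9,17) (7,17)]

1. After x ≥ 7: [(7,17) (7,25/9) (14,2) (20,3) (20,15) (16,16) (10,17)]
2. After x ≤ 9: [(9,17) (7,17) (7,25/9) (9,23/9)]
3. After y ≥ 12: [(9,12) (9,17) (7,17) (7,12)]
4. After y ≤ 19: [(9,12) (9,17) (7,17) (7,12)]
5. Canonical ring: [(7,12) (9,12) (9,17) (7,17)]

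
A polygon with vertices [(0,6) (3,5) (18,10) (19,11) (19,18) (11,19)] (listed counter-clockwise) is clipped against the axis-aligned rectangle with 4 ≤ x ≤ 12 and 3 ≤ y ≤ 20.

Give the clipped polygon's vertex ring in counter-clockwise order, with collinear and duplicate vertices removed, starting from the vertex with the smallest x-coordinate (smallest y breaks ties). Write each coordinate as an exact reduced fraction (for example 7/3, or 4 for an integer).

1. After x ≥ 4: [(4,118/11) (4,16/3) (18,10) (19,11) (19,18) (11,19)]
2. After x ≤ 12: [(4,118/11) (4,16/3) (12,8) (12,151/8) (11,19)]
3. After y ≥ 3: [(4,118/11) (4,16/3) (12,8) (12,151/8) (11,19)]
4. After y ≤ 20: [(4,118/11) (4,16/3) (12,8) (12,151/8) (11,19)]
5. Canonical ring: [(4,16/3) (12,8) (12,151/8) (11,19) (4,118/11)]

Clipped polygon: [(4,16/3) (12,8) (12,151/8) (11,19) (4,118/11)]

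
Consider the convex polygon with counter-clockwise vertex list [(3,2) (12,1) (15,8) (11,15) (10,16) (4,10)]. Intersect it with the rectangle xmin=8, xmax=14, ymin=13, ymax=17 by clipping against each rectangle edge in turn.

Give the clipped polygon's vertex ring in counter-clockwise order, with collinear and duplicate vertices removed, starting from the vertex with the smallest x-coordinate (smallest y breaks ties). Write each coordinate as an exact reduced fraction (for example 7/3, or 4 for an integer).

1. After x ≥ 8: [(8,13/9) (12,1) (15,8) (11,15) (10,16) (8,14)]
2. After x ≤ 14: [(8,13/9) (12,1) (14,17/3) (14,39/4) (11,15) (10,16) (8,14)]
3. After y ≥ 13: [(8,13) (85/7,13) (11,15) (10,16) (8,14)]
4. After y ≤ 17: [(8,13) (85/7,13) (11,15) (10,16) (8,14)]
5. Canonical ring: [(8,13) (85/7,13) (11,15) (10,16) (8,14)]

Clipped polygon: [(8,13) (85/7,13) (11,15) (10,16) (8,14)]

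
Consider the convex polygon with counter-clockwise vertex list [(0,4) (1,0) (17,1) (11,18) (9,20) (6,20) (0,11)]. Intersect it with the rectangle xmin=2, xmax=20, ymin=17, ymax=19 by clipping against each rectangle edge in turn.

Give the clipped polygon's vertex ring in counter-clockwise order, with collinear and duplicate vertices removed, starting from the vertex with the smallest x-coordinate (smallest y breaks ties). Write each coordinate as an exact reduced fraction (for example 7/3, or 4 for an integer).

1. After x ≥ 2: [(2,1/16) (17,1) (11,18) (9,20) (6,20) (2,14)]
2. After x ≤ 20: [(2,1/16) (17,1) (11,18) (9,20) (6,20) (2,14)]
3. After y ≥ 17: [(193/17,17) (11,18) (9,20) (6,20) (4,17)]
4. After y ≤ 19: [(193/17,17) (11,18) (10,19) (16/3,19) (4,17)]
5. Canonical ring: [(4,17) (193/17,17) (11,18) (10,19) (16/3,19)]

Clipped polygon: [(4,17) (193/17,17) (11,18) (10,19) (16/3,19)]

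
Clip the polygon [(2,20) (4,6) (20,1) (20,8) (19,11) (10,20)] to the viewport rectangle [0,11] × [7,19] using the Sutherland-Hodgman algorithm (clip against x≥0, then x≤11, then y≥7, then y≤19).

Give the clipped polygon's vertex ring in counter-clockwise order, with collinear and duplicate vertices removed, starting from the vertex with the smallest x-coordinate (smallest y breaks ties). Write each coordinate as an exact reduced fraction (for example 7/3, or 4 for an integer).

Clipped polygon: [(15/7,19) (27/7,7) (11,7) (11,19)]

1. After x ≥ 0: [(2,20) (4,6) (20,1) (20,8) (19,11) (10,20)]
2. After x ≤ 11: [(2,20) (4,6) (11,61/16) (11,19) (10,20)]
3. After y ≥ 7: [(2,20) (27/7,7) (11,7) (11,19) (10,20)]
4. After y ≤ 19: [(15/7,19) (27/7,7) (11,7) (11,19) (11,19)]
5. Canonical ring: [(15/7,19) (27/7,7) (11,7) (11,19)]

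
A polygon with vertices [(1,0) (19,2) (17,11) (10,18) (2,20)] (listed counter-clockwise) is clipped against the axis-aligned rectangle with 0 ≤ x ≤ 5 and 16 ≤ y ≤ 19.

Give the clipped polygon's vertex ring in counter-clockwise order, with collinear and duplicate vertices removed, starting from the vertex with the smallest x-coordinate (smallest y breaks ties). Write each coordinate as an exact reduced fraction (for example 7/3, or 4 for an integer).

Clipped polygon: [(9/5,16) (5,16) (5,19) (39/20,19)]

1. After x ≥ 0: [(1,0) (19,2) (17,11) (10,18) (2,20)]
2. After x ≤ 5: [(1,0) (5,4/9) (5,77/4) (2,20)]
3. After y ≥ 16: [(9/5,16) (5,16) (5,77/4) (2,20)]
4. After y ≤ 19: [(39/20,19) (9/5,16) (5,16) (5,19)]
5. Canonical ring: [(9/5,16) (5,16) (5,19) (39/20,19)]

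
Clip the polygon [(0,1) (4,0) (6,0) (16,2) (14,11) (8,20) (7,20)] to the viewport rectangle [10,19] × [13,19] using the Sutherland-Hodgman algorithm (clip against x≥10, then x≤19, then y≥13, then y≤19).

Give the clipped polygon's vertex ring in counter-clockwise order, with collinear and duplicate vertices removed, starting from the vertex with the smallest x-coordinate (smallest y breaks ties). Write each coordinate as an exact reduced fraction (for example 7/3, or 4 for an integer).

Clipped polygon: [(10,13) (38/3,13) (10,17)]

1. After x ≥ 10: [(10,4/5) (16,2) (14,11) (10,17)]
2. After x ≤ 19: [(10,4/5) (16,2) (14,11) (10,17)]
3. After y ≥ 13: [(10,13) (38/3,13) (10,17)]
4. After y ≤ 19: [(10,13) (38/3,13) (10,17)]
5. Canonical ring: [(10,13) (38/3,13) (10,17)]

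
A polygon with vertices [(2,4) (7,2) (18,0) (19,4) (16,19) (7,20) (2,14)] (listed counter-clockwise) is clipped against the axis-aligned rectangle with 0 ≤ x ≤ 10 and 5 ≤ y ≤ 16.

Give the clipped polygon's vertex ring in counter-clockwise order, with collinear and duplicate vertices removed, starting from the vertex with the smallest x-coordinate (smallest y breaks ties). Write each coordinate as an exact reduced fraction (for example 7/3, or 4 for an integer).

1. After x ≥ 0: [(2,4) (7,2) (18,0) (19,4) (16,19) (7,20) (2,14)]
2. After x ≤ 10: [(2,4) (7,2) (10,16/11) (10,59/3) (7,20) (2,14)]
3. After y ≥ 5: [(2,5) (10,5) (10,59/3) (7,20) (2,14)]
4. After y ≤ 16: [(2,5) (10,5) (10,16) (11/3,16) (2,14)]
5. Canonical ring: [(2,5) (10,5) (10,16) (11/3,16) (2,14)]

Clipped polygon: [(2,5) (10,5) (10,16) (11/3,16) (2,14)]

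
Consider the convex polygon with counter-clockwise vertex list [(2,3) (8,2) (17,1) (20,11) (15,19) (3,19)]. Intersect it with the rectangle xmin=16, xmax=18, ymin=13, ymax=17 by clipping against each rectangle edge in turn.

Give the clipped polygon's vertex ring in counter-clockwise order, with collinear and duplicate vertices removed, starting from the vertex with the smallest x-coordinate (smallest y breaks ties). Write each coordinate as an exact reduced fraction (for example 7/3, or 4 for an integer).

Clipped polygon: [(16,13) (18,13) (18,71/5) (65/4,17) (16,17)]

1. After x ≥ 16: [(16,10/9) (17,1) (20,11) (16,87/5)]
2. After x ≤ 18: [(16,10/9) (17,1) (18,13/3) (18,71/5) (16,87/5)]
3. After y ≥ 13: [(16,13) (18,13) (18,71/5) (16,87/5)]
4. After y ≤ 17: [(16,17) (16,13) (18,13) (18,71/5) (65/4,17)]
5. Canonical ring: [(16,13) (18,13) (18,71/5) (65/4,17) (16,17)]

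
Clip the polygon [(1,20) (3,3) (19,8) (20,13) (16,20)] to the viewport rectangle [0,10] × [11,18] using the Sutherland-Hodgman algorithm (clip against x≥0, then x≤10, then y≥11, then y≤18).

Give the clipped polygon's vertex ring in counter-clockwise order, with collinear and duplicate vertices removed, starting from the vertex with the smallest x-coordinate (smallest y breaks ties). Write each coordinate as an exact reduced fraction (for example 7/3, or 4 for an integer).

1. After x ≥ 0: [(1,20) (3,3) (19,8) (20,13) (16,20)]
2. After x ≤ 10: [(10,20) (1,20) (3,3) (10,83/16)]
3. After y ≥ 11: [(10,11) (10,20) (1,20) (35/17,11)]
4. After y ≤ 18: [(10,11) (10,18) (21/17,18) (35/17,11)]
5. Canonical ring: [(21/17,18) (35/17,11) (10,11) (10,18)]

Clipped polygon: [(21/17,18) (35/17,11) (10,11) (10,18)]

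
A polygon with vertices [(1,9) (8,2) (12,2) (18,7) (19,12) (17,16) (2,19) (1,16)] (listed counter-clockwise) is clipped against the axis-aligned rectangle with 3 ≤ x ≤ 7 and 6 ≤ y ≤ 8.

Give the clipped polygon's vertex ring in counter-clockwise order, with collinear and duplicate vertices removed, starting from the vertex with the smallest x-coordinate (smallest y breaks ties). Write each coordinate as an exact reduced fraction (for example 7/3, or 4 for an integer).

Clipped polygon: [(3,7) (4,6) (7,6) (7,8) (3,8)]

1. After x ≥ 3: [(3,7) (8,2) (12,2) (18,7) (19,12) (17,16) (3,94/5)]
2. After x ≤ 7: [(3,7) (7,3) (7,18) (3,94/5)]
3. After y ≥ 6: [(3,7) (4,6) (7,6) (7,18) (3,94/5)]
4. After y ≤ 8: [(3,8) (3,7) (4,6) (7,6) (7,8)]
5. Canonical ring: [(3,7) (4,6) (7,6) (7,8) (3,8)]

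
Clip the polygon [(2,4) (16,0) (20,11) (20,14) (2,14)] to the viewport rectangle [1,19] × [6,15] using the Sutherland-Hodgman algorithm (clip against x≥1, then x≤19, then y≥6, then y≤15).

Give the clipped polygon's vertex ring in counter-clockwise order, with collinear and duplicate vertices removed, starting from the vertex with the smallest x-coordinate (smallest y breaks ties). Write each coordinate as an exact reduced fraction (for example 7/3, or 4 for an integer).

Clipped polygon: [(2,6) (200/11,6) (19,33/4) (19,14) (2,14)]

1. After x ≥ 1: [(2,4) (16,0) (20,11) (20,14) (2,14)]
2. After x ≤ 19: [(2,4) (16,0) (19,33/4) (19,14) (2,14)]
3. After y ≥ 6: [(2,6) (200/11,6) (19,33/4) (19,14) (2,14)]
4. After y ≤ 15: [(2,6) (200/11,6) (19,33/4) (19,14) (2,14)]
5. Canonical ring: [(2,6) (200/11,6) (19,33/4) (19,14) (2,14)]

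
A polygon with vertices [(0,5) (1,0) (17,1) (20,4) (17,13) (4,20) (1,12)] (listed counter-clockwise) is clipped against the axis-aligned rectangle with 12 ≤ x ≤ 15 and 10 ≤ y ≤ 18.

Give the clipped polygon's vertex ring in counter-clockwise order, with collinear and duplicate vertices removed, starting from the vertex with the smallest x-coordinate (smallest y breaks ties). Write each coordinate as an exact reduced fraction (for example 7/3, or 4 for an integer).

1. After x ≥ 12: [(12,11/16) (17,1) (20,4) (17,13) (12,204/13)]
2. After x ≤ 15: [(12,11/16) (15,7/8) (15,183/13) (12,204/13)]
3. After y ≥ 10: [(12,10) (15,10) (15,183/13) (12,204/13)]
4. After y ≤ 18: [(12,10) (15,10) (15,183/13) (12,204/13)]
5. Canonical ring: [(12,10) (15,10) (15,183/13) (12,204/13)]

Clipped polygon: [(12,10) (15,10) (15,183/13) (12,204/13)]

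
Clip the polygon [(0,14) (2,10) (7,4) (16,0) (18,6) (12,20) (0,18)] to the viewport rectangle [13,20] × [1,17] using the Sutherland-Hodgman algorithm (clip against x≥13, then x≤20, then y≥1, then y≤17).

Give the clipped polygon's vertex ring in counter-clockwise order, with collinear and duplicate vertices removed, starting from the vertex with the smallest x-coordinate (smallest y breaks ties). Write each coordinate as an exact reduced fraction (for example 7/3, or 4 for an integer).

Clipped polygon: [(13,4/3) (55/4,1) (49/3,1) (18,6) (93/7,17) (13,17)]

1. After x ≥ 13: [(13,4/3) (16,0) (18,6) (13,53/3)]
2. After x ≤ 20: [(13,4/3) (16,0) (18,6) (13,53/3)]
3. After y ≥ 1: [(13,4/3) (55/4,1) (49/3,1) (18,6) (13,53/3)]
4. After y ≤ 17: [(13,17) (13,4/3) (55/4,1) (49/3,1) (18,6) (93/7,17)]
5. Canonical ring: [(13,4/3) (55/4,1) (49/3,1) (18,6) (93/7,17) (13,17)]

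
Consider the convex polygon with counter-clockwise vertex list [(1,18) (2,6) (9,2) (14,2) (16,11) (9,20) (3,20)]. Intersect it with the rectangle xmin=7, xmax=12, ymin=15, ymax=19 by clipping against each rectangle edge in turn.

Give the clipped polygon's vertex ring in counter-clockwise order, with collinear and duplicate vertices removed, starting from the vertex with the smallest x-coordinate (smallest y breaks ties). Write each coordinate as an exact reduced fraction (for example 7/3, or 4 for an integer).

Clipped polygon: [(7,15) (12,15) (12,113/7) (88/9,19) (7,19)]

1. After x ≥ 7: [(7,22/7) (9,2) (14,2) (16,11) (9,20) (7,20)]
2. After x ≤ 12: [(7,22/7) (9,2) (12,2) (12,113/7) (9,20) (7,20)]
3. After y ≥ 15: [(7,15) (12,15) (12,113/7) (9,20) (7,20)]
4. After y ≤ 19: [(7,19) (7,15) (12,15) (12,113/7) (88/9,19)]
5. Canonical ring: [(7,15) (12,15) (12,113/7) (88/9,19) (7,19)]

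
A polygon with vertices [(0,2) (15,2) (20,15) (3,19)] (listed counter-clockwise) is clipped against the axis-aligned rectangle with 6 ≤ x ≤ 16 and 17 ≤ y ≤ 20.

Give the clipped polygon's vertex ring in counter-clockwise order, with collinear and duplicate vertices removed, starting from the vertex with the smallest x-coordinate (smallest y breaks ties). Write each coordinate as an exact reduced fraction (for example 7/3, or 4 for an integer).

1. After x ≥ 6: [(6,2) (15,2) (20,15) (6,311/17)]
2. After x ≤ 16: [(6,2) (15,2) (16,23/5) (16,271/17) (6,311/17)]
3. After y ≥ 17: [(6,17) (23/2,17) (6,311/17)]
4. After y ≤ 20: [(6,17) (23/2,17) (6,311/17)]
5. Canonical ring: [(6,17) (23/2,17) (6,311/17)]

Clipped polygon: [(6,17) (23/2,17) (6,311/17)]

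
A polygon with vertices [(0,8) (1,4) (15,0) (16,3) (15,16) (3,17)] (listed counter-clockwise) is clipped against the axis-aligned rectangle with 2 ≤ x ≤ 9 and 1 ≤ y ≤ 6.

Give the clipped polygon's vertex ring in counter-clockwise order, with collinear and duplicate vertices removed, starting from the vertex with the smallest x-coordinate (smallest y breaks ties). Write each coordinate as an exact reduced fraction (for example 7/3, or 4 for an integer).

1. After x ≥ 2: [(2,14) (2,26/7) (15,0) (16,3) (15,16) (3,17)]
2. After x ≤ 9: [(2,14) (2,26/7) (9,12/7) (9,33/2) (3,17)]
3. After y ≥ 1: [(2,14) (2,26/7) (9,12/7) (9,33/2) (3,17)]
4. After y ≤ 6: [(2,6) (2,26/7) (9,12/7) (9,6)]
5. Canonical ring: [(2,26/7) (9,12/7) (9,6) (2,6)]

Clipped polygon: [(2,26/7) (9,12/7) (9,6) (2,6)]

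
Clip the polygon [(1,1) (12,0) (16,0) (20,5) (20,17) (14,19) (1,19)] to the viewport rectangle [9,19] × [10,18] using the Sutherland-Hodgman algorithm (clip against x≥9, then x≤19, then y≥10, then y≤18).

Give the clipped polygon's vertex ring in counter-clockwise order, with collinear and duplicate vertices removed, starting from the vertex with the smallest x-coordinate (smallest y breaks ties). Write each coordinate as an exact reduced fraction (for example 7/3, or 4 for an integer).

1. After x ≥ 9: [(9,3/11) (12,0) (16,0) (20,5) (20,17) (14,19) (9,19)]
2. After x ≤ 19: [(9,3/11) (12,0) (16,0) (19,15/4) (19,52/3) (14,19) (9,19)]
3. After y ≥ 10: [(9,10) (19,10) (19,52/3) (14,19) (9,19)]
4. After y ≤ 18: [(9,18) (9,10) (19,10) (19,52/3) (17,18)]
5. Canonical ring: [(9,10) (19,10) (19,52/3) (17,18) (9,18)]

Clipped polygon: [(9,10) (19,10) (19,52/3) (17,18) (9,18)]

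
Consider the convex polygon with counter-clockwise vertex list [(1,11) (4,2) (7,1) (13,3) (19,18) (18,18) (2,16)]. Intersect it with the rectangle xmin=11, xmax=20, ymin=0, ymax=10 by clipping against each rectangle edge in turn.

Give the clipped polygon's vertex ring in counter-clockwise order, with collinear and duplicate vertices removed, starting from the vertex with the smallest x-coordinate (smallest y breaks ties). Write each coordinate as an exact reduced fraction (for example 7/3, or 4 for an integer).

1. After x ≥ 11: [(11,7/3) (13,3) (19,18) (18,18) (11,137/8)]
2. After x ≤ 20: [(11,7/3) (13,3) (19,18) (18,18) (11,137/8)]
3. After y ≥ 0: [(11,7/3) (13,3) (19,18) (18,18) (11,137/8)]
4. After y ≤ 10: [(11,10) (11,7/3) (13,3) (79/5,10)]
5. Canonical ring: [(11,7/3) (13,3) (79/5,10) (11,10)]

Clipped polygon: [(11,7/3) (13,3) (79/5,10) (11,10)]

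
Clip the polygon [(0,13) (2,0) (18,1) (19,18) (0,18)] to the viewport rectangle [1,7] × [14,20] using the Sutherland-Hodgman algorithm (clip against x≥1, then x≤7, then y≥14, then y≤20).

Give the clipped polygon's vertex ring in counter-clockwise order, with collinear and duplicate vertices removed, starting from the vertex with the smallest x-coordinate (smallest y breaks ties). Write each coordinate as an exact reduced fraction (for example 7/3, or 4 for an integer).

Clipped polygon: [(1,14) (7,14) (7,18) (1,18)]

1. After x ≥ 1: [(1,13/2) (2,0) (18,1) (19,18) (1,18)]
2. After x ≤ 7: [(1,13/2) (2,0) (7,5/16) (7,18) (1,18)]
3. After y ≥ 14: [(1,14) (7,14) (7,18) (1,18)]
4. After y ≤ 20: [(1,14) (7,14) (7,18) (1,18)]
5. Canonical ring: [(1,14) (7,14) (7,18) (1,18)]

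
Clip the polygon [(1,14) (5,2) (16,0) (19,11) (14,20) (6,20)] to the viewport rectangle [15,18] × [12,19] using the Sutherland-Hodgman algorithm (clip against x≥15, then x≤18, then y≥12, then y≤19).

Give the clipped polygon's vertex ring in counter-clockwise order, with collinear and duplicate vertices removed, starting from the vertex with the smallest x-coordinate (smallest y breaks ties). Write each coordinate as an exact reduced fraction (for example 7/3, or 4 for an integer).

1. After x ≥ 15: [(15,2/11) (16,0) (19,11) (15,91/5)]
2. After x ≤ 18: [(15,2/11) (16,0) (18,22/3) (18,64/5) (15,91/5)]
3. After y ≥ 12: [(15,12) (18,12) (18,64/5) (15,91/5)]
4. After y ≤ 19: [(15,12) (18,12) (18,64/5) (15,91/5)]
5. Canonical ring: [(15,12) (18,12) (18,64/5) (15,91/5)]

Clipped polygon: [(15,12) (18,12) (18,64/5) (15,91/5)]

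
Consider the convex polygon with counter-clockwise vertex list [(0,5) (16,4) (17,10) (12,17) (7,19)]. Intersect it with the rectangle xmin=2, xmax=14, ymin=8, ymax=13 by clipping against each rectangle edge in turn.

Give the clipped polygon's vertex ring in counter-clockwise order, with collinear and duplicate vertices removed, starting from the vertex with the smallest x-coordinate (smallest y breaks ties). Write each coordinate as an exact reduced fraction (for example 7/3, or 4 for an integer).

Clipped polygon: [(2,8) (14,8) (14,13) (4,13) (2,9)]

1. After x ≥ 2: [(2,9) (2,39/8) (16,4) (17,10) (12,17) (7,19)]
2. After x ≤ 14: [(2,9) (2,39/8) (14,33/8) (14,71/5) (12,17) (7,19)]
3. After y ≥ 8: [(2,9) (2,8) (14,8) (14,71/5) (12,17) (7,19)]
4. After y ≤ 13: [(4,13) (2,9) (2,8) (14,8) (14,13)]
5. Canonical ring: [(2,8) (14,8) (14,13) (4,13) (2,9)]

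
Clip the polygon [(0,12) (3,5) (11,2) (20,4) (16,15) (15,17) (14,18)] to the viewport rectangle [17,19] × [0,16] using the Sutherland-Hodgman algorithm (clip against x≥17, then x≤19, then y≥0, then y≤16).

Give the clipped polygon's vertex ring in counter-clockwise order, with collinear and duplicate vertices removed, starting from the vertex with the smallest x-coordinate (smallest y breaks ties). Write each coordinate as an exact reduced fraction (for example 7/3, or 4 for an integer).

Clipped polygon: [(17,10/3) (19,34/9) (19,27/4) (17,49/4)]

1. After x ≥ 17: [(17,10/3) (20,4) (17,49/4)]
2. After x ≤ 19: [(17,10/3) (19,34/9) (19,27/4) (17,49/4)]
3. After y ≥ 0: [(17,10/3) (19,34/9) (19,27/4) (17,49/4)]
4. After y ≤ 16: [(17,10/3) (19,34/9) (19,27/4) (17,49/4)]
5. Canonical ring: [(17,10/3) (19,34/9) (19,27/4) (17,49/4)]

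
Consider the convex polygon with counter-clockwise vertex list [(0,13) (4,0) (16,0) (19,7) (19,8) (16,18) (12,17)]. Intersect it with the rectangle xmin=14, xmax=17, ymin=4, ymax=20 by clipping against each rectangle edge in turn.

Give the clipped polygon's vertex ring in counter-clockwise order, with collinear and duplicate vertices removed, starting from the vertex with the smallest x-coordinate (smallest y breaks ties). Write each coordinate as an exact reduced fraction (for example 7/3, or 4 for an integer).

1. After x ≥ 14: [(14,0) (16,0) (19,7) (19,8) (16,18) (14,35/2)]
2. After x ≤ 17: [(14,0) (16,0) (17,7/3) (17,44/3) (16,18) (14,35/2)]
3. After y ≥ 4: [(14,4) (17,4) (17,44/3) (16,18) (14,35/2)]
4. After y ≤ 20: [(14,4) (17,4) (17,44/3) (16,18) (14,35/2)]
5. Canonical ring: [(14,4) (17,4) (17,44/3) (16,18) (14,35/2)]

Clipped polygon: [(14,4) (17,4) (17,44/3) (16,18) (14,35/2)]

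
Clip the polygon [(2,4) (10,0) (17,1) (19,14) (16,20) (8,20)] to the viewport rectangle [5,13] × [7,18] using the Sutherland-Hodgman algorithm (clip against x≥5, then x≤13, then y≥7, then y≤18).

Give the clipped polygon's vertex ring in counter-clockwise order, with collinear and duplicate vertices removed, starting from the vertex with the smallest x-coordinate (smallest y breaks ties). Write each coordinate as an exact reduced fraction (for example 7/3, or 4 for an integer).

1. After x ≥ 5: [(5,12) (5,5/2) (10,0) (17,1) (19,14) (16,20) (8,20)]
2. After x ≤ 13: [(5,12) (5,5/2) (10,0) (13,3/7) (13,20) (8,20)]
3. After y ≥ 7: [(5,12) (5,7) (13,7) (13,20) (8,20)]
4. After y ≤ 18: [(29/4,18) (5,12) (5,7) (13,7) (13,18)]
5. Canonical ring: [(5,7) (13,7) (13,18) (29/4,18) (5,12)]

Clipped polygon: [(5,7) (13,7) (13,18) (29/4,18) (5,12)]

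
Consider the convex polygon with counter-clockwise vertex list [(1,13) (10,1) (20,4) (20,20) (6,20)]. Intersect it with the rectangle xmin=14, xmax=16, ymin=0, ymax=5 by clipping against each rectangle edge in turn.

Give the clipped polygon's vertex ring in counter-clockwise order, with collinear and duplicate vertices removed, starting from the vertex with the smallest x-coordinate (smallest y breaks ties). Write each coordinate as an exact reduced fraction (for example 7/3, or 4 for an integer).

Clipped polygon: [(14,11/5) (16,14/5) (16,5) (14,5)]

1. After x ≥ 14: [(14,11/5) (20,4) (20,20) (14,20)]
2. After x ≤ 16: [(14,11/5) (16,14/5) (16,20) (14,20)]
3. After y ≥ 0: [(14,11/5) (16,14/5) (16,20) (14,20)]
4. After y ≤ 5: [(14,5) (14,11/5) (16,14/5) (16,5)]
5. Canonical ring: [(14,11/5) (16,14/5) (16,5) (14,5)]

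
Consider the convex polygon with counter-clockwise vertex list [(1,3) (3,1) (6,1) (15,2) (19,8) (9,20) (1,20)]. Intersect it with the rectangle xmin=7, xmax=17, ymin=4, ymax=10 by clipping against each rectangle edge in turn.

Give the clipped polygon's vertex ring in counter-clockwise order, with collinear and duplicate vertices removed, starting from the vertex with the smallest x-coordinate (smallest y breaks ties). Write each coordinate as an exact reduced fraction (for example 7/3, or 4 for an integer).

Clipped polygon: [(7,4) (49/3,4) (17,5) (17,10) (7,10)]

1. After x ≥ 7: [(7,10/9) (15,2) (19,8) (9,20) (7,20)]
2. After x ≤ 17: [(7,10/9) (15,2) (17,5) (17,52/5) (9,20) (7,20)]
3. After y ≥ 4: [(7,4) (49/3,4) (17,5) (17,52/5) (9,20) (7,20)]
4. After y ≤ 10: [(7,10) (7,4) (49/3,4) (17,5) (17,10)]
5. Canonical ring: [(7,4) (49/3,4) (17,5) (17,10) (7,10)]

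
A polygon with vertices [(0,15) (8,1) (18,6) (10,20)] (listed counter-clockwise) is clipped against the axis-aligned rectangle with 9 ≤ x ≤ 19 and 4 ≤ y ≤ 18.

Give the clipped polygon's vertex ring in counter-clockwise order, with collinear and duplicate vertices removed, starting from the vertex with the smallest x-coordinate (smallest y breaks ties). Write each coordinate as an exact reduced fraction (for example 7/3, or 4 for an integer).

Clipped polygon: [(9,4) (14,4) (18,6) (78/7,18) (9,18)]

1. After x ≥ 9: [(9,39/2) (9,3/2) (18,6) (10,20)]
2. After x ≤ 19: [(9,39/2) (9,3/2) (18,6) (10,20)]
3. After y ≥ 4: [(9,39/2) (9,4) (14,4) (18,6) (10,20)]
4. After y ≤ 18: [(9,18) (9,4) (14,4) (18,6) (78/7,18)]
5. Canonical ring: [(9,4) (14,4) (18,6) (78/7,18) (9,18)]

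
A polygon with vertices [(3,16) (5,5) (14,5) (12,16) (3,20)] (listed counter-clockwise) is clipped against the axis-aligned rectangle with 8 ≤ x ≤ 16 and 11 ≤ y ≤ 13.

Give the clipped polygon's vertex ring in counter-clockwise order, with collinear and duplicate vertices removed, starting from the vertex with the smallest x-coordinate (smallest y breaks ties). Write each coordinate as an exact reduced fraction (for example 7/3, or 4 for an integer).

1. After x ≥ 8: [(8,5) (14,5) (12,16) (8,160/9)]
2. After x ≤ 16: [(8,5) (14,5) (12,16) (8,160/9)]
3. After y ≥ 11: [(8,11) (142/11,11) (12,16) (8,160/9)]
4. After y ≤ 13: [(8,13) (8,11) (142/11,11) (138/11,13)]
5. Canonical ring: [(8,11) (142/11,11) (138/11,13) (8,13)]

Clipped polygon: [(8,11) (142/11,11) (138/11,13) (8,13)]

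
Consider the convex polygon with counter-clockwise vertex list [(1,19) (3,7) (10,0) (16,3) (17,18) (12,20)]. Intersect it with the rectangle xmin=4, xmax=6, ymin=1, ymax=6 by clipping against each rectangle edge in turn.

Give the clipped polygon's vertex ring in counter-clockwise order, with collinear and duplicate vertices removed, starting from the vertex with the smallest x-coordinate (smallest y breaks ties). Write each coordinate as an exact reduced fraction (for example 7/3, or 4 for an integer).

Clipped polygon: [(4,6) (6,4) (6,6)]

1. After x ≥ 4: [(4,212/11) (4,6) (10,0) (16,3) (17,18) (12,20)]
2. After x ≤ 6: [(6,214/11) (4,212/11) (4,6) (6,4)]
3. After y ≥ 1: [(6,214/11) (4,212/11) (4,6) (6,4)]
4. After y ≤ 6: [(6,6) (4,6) (4,6) (6,4)]
5. Canonical ring: [(4,6) (6,4) (6,6)]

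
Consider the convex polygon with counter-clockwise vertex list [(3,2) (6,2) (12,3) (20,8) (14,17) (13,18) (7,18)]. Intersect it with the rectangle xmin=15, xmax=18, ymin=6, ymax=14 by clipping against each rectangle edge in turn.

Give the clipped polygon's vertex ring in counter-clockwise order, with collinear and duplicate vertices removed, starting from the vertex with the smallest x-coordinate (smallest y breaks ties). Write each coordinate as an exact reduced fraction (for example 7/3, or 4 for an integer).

Clipped polygon: [(15,6) (84/5,6) (18,27/4) (18,11) (16,14) (15,14)]

1. After x ≥ 15: [(15,39/8) (20,8) (15,31/2)]
2. After x ≤ 18: [(15,39/8) (18,27/4) (18,11) (15,31/2)]
3. After y ≥ 6: [(15,6) (84/5,6) (18,27/4) (18,11) (15,31/2)]
4. After y ≤ 14: [(15,14) (15,6) (84/5,6) (18,27/4) (18,11) (16,14)]
5. Canonical ring: [(15,6) (84/5,6) (18,27/4) (18,11) (16,14) (15,14)]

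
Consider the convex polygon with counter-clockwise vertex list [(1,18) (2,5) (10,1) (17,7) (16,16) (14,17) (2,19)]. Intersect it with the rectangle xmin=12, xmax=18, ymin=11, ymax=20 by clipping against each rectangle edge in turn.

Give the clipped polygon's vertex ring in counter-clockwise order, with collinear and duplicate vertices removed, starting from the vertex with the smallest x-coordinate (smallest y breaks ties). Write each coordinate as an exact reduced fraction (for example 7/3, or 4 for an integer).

1. After x ≥ 12: [(12,19/7) (17,7) (16,16) (14,17) (12,52/3)]
2. After x ≤ 18: [(12,19/7) (17,7) (16,16) (14,17) (12,52/3)]
3. After y ≥ 11: [(12,11) (149/9,11) (16,16) (14,17) (12,52/3)]
4. After y ≤ 20: [(12,11) (149/9,11) (16,16) (14,17) (12,52/3)]
5. Canonical ring: [(12,11) (149/9,11) (16,16) (14,17) (12,52/3)]

Clipped polygon: [(12,11) (149/9,11) (16,16) (14,17) (12,52/3)]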